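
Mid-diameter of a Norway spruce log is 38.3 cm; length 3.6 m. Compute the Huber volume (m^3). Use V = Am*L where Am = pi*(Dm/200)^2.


Huber: V = Am * L,  Am = pi*(Dm/200)^2
Am = pi*(38.3/200)^2 = 0.115209 m^2
V = 0.115209*3.6 = 0.4148 m^3

0.4148


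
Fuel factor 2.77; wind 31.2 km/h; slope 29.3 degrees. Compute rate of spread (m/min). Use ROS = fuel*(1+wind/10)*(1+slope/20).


Formula: ROS = fuel * (1 + wind/10) * (1 + slope/20)
Wind factor = 1 + 31.2/10 = 4.12
Slope factor = 1 + 29.3/20 = 2.465
ROS = 2.77 * 4.12 * 2.465 = 28.13 m/min

28.13


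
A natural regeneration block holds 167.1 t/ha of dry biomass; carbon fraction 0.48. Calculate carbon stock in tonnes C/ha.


Formula: Carbon Stock = Biomass * Carbon Fraction
C = 167.1 t/ha * 0.48
C = 80.2 t C/ha

80.2


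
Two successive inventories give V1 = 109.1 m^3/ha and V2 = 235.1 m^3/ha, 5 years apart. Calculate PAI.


Formula: PAI = (V_T2 - V_T1) / (T2 - T1)
Volume increment = 235.1 - 109.1 = 126.0 m^3/ha
PAI = 126.0 / 5 = 25.2 m^3/ha/year

25.2


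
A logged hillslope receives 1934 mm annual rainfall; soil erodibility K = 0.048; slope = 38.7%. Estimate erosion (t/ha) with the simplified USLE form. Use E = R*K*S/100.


Formula: E = R * K * S / 100  (simplified USLE)
R * K = 1934 * 0.048 = 92.832
E = 92.832 * 38.7 / 100 = 35.93 t/ha

35.93


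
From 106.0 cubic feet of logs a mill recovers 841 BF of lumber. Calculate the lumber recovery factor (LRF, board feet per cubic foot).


Formula: LRF = Lumber Output (BF) / Log Input (ft^3)
LRF = 841 BF / 106.0 ft^3
LRF = 7.93 BF/ft^3

7.93


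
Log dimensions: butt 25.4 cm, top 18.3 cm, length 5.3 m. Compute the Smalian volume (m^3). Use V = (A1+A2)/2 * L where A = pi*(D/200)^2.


Smalian: V = (A1 + A2)/2 * L,  A = pi*(D/200)^2
A1 = pi*(25.4/200)^2 = 0.050671 m^2
A2 = pi*(18.3/200)^2 = 0.026302 m^2
V = (0.050671+0.026302)/2*5.3 = 0.204 m^3

0.204


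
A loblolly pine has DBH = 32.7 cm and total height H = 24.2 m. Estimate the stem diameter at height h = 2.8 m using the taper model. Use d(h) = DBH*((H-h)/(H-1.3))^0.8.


Taper: d(h) = DBH * ((H - h) / (H - 1.3))^0.8
Numerator = H - h = 24.2 - 2.8 = 21.4 m
Denominator = H - 1.3 = 24.2 - 1.3 = 22.9 m
Ratio = 21.4 / 22.9 = 0.9345
d = 32.7 * 0.9345^0.8 = 31.0 cm

31.0


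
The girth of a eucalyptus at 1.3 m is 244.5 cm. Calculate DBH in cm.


Formula: DBH = C / pi
DBH = 244.5 / pi
pi = 3.14159...
DBH = 77.8 cm

77.8


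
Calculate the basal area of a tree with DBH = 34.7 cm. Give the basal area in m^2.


Formula: BA = pi * (DBH/2)^2 / 10000  (cm^2 to m^2)
Radius = DBH/2 = 34.7/2 = 17.35 cm
BA = pi * 17.35^2 / 10000
   = 945.6901 cm^2 / 10000
   = 0.0946 m^2

0.0946


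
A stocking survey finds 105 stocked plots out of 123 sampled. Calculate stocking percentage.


Formula: Stocking % = stocked plots / total plots * 100
Stocking = 105 / 123 * 100
Stocking = 0.8537 * 100 = 85.4%

85.4


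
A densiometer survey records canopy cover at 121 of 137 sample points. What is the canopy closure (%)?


Formula: Canopy closure = covered points / total points * 100
Closure = 121 / 137 * 100
Closure = 0.8832 * 100 = 88.3%

88.3


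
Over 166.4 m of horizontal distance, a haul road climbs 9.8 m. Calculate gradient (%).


Formula: Gradient = rise / run * 100
Gradient = 9.8 / 166.4 * 100 = 5.9%

5.9


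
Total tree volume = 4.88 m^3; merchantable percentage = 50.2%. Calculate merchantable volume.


Formula: MV = V_total * (merchantable_pct / 100)
Merchantable fraction = 50.2% / 100 = 0.502
MV = 4.88 m^3 * 0.502 = 2.45 m^3

2.45


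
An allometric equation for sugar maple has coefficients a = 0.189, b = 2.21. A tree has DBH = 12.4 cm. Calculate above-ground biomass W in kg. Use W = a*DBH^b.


Formula: W = a * DBH^b  (allometric power law)
DBH^b = 12.4^2.21 = 260.8927
W = 0.189 * 260.8927 = 49.3 kg

49.3


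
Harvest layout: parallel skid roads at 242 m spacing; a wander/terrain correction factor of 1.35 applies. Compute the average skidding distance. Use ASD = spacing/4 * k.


Formula: ASD = (spacing / 4) * correction
Uncorrected distance = spacing / 4 = 242 / 4 = 60.5 m
ASD = 60.5 * 1.35 = 82 m

82


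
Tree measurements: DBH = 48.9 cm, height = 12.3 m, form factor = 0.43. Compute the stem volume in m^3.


Formula: V = pi * (DBH/200)^2 * H * ff
Radius = DBH/200 = 48.9/200 = 0.2445 m
Radius^2 = 0.2445^2 = 0.05978025 m^2
V = pi * 0.05978025 * 12.3 * 0.43
V = 0.993 m^3

0.993


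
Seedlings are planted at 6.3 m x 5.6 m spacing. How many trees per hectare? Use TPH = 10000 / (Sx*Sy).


Formula: TPH = 10000 m^2/ha / (spacing_x * spacing_y)
Area per tree = 6.3 m * 5.6 m = 35.28 m^2
TPH = 10000 / 35.28 = 283 trees/ha

283


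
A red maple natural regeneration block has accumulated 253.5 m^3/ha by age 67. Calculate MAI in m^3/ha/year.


Formula: MAI = Total Volume / Stand Age
MAI = 253.5 m^3/ha / 67 years
MAI = 3.78 m^3/ha/year

3.78


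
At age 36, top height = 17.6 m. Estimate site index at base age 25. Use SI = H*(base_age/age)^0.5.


Formula: SI = H_dom * (base_age / age)^0.5
Age ratio = 25 / 36 = 0.69444
sqrt(age_ratio) = 0.83333
SI = 17.6 * 0.83333 = 14.7 m

14.7


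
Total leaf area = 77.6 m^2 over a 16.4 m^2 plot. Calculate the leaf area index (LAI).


Formula: LAI = total leaf area / ground area  (dimensionless)
LAI = 77.6 m^2 / 16.4 m^2
LAI = 4.73

4.73


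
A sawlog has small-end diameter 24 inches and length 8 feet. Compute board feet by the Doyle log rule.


Doyle: BF = (D - 4)^2 * L / 16
Adjusted diameter = 24 - 4 = 20 in
(D-4)^2 = 20^2 = 400
BF = 400 * 8 / 16 = 200 BF

200


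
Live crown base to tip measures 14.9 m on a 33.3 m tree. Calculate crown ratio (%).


Formula: Crown Ratio = (Crown Length / Total Height) * 100
CR = (14.9 m / 33.3 m) * 100
CR = 0.4474 * 100 = 44.7%

44.7


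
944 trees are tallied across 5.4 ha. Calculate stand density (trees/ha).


Formula: Stand Density = N_trees / Area_ha
Density = 944 trees / 5.4 ha
Density = 175 trees/ha

175


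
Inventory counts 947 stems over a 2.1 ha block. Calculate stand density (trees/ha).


Formula: Stand Density = N_trees / Area_ha
Density = 947 trees / 2.1 ha
Density = 451 trees/ha

451


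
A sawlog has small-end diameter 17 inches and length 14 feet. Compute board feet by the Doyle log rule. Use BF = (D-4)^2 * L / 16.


Doyle: BF = (D - 4)^2 * L / 16
Adjusted diameter = 17 - 4 = 13 in
(D-4)^2 = 13^2 = 169
BF = 169 * 14 / 16 = 148 BF

148


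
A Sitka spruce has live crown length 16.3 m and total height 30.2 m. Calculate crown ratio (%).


Formula: Crown Ratio = (Crown Length / Total Height) * 100
CR = (16.3 m / 30.2 m) * 100
CR = 0.5397 * 100 = 54.0%

54.0


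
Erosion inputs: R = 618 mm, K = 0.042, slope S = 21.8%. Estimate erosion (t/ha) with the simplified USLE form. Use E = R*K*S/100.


Formula: E = R * K * S / 100  (simplified USLE)
R * K = 618 * 0.042 = 25.956
E = 25.956 * 21.8 / 100 = 5.66 t/ha

5.66


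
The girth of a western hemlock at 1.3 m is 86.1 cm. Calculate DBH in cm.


Formula: DBH = C / pi
DBH = 86.1 / pi
pi = 3.14159...
DBH = 27.4 cm

27.4


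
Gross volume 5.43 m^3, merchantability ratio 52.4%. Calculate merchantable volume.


Formula: MV = V_total * (merchantable_pct / 100)
Merchantable fraction = 52.4% / 100 = 0.524
MV = 5.43 m^3 * 0.524 = 2.845 m^3

2.845


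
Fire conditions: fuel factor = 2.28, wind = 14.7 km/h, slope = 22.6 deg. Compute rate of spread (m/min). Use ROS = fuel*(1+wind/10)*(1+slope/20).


Formula: ROS = fuel * (1 + wind/10) * (1 + slope/20)
Wind factor = 1 + 14.7/10 = 2.47
Slope factor = 1 + 22.6/20 = 2.13
ROS = 2.28 * 2.47 * 2.13 = 12.0 m/min

12.0


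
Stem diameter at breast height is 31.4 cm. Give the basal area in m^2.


Formula: BA = pi * (DBH/2)^2 / 10000  (cm^2 to m^2)
Radius = DBH/2 = 31.4/2 = 15.7 cm
BA = pi * 15.7^2 / 10000
   = 774.3712 cm^2 / 10000
   = 0.0774 m^2

0.0774


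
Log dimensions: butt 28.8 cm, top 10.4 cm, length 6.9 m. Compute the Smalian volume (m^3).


Smalian: V = (A1 + A2)/2 * L,  A = pi*(D/200)^2
A1 = pi*(28.8/200)^2 = 0.065144 m^2
A2 = pi*(10.4/200)^2 = 0.008495 m^2
V = (0.065144+0.008495)/2*6.9 = 0.2541 m^3

0.2541


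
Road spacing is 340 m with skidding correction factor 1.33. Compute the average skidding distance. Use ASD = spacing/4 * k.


Formula: ASD = (spacing / 4) * correction
Uncorrected distance = spacing / 4 = 340 / 4 = 85 m
ASD = 85 * 1.33 = 113 m

113


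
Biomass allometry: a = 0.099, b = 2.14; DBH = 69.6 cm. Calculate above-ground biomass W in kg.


Formula: W = a * DBH^b  (allometric power law)
DBH^b = 69.6^2.14 = 8773.72
W = 0.099 * 8773.72 = 868.6 kg

868.6


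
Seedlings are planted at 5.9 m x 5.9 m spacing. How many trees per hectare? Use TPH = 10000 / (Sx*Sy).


Formula: TPH = 10000 m^2/ha / (spacing_x * spacing_y)
Area per tree = 5.9 m * 5.9 m = 34.81 m^2
TPH = 10000 / 34.81 = 287 trees/ha

287


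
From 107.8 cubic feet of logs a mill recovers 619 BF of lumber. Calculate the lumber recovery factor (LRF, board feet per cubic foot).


Formula: LRF = Lumber Output (BF) / Log Input (ft^3)
LRF = 619 BF / 107.8 ft^3
LRF = 5.74 BF/ft^3

5.74


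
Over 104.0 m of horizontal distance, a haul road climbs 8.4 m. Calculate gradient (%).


Formula: Gradient = rise / run * 100
Gradient = 8.4 / 104.0 * 100 = 8.1%

8.1


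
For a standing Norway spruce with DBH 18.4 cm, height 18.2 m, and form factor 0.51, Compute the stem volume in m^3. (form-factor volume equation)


Formula: V = pi * (DBH/200)^2 * H * ff
Radius = DBH/200 = 18.4/200 = 0.092 m
Radius^2 = 0.092^2 = 0.008464 m^2
V = pi * 0.008464 * 18.2 * 0.51
V = 0.247 m^3

0.247


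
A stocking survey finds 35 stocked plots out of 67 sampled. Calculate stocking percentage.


Formula: Stocking % = stocked plots / total plots * 100
Stocking = 35 / 67 * 100
Stocking = 0.5224 * 100 = 52.2%

52.2


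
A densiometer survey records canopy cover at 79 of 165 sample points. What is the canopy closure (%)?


Formula: Canopy closure = covered points / total points * 100
Closure = 79 / 165 * 100
Closure = 0.4788 * 100 = 47.9%

47.9


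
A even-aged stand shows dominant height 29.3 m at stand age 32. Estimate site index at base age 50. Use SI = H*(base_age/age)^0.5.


Formula: SI = H_dom * (base_age / age)^0.5
Age ratio = 50 / 32 = 1.5625
sqrt(age_ratio) = 1.25
SI = 29.3 * 1.25 = 36.6 m

36.6


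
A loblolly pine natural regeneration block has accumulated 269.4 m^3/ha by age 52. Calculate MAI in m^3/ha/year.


Formula: MAI = Total Volume / Stand Age
MAI = 269.4 m^3/ha / 52 years
MAI = 5.18 m^3/ha/year

5.18


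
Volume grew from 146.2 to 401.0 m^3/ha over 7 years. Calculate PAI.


Formula: PAI = (V_T2 - V_T1) / (T2 - T1)
Volume increment = 401.0 - 146.2 = 254.8 m^3/ha
PAI = 254.8 / 7 = 36.4 m^3/ha/year

36.4


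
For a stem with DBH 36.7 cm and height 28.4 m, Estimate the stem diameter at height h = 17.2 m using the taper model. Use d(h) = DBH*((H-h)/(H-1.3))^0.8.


Taper: d(h) = DBH * ((H - h) / (H - 1.3))^0.8
Numerator = H - h = 28.4 - 17.2 = 11.2 m
Denominator = H - 1.3 = 28.4 - 1.3 = 27.1 m
Ratio = 11.2 / 27.1 = 0.41328
d = 36.7 * 0.41328^0.8 = 18.1 cm

18.1


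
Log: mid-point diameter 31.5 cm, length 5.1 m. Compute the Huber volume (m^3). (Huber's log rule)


Huber: V = Am * L,  Am = pi*(Dm/200)^2
Am = pi*(31.5/200)^2 = 0.077931 m^2
V = 0.077931*5.1 = 0.3974 m^3

0.3974


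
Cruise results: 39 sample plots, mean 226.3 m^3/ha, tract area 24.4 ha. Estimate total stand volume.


Formula: Total Volume = Mean Volume per ha * Total Area
Total Volume = 226.3 m^3/ha * 24.4 ha
Total Volume = 5522 m^3

5522


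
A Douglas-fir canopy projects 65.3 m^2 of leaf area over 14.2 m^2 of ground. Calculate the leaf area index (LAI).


Formula: LAI = total leaf area / ground area  (dimensionless)
LAI = 65.3 m^2 / 14.2 m^2
LAI = 4.6

4.6


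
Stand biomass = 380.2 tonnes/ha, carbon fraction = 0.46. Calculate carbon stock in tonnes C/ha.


Formula: Carbon Stock = Biomass * Carbon Fraction
C = 380.2 t/ha * 0.46
C = 174.9 t C/ha

174.9


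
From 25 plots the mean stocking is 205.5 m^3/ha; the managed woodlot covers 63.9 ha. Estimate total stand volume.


Formula: Total Volume = Mean Volume per ha * Total Area
Total Volume = 205.5 m^3/ha * 63.9 ha
Total Volume = 13131 m^3

13131


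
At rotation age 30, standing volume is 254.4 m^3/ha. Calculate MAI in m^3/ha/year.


Formula: MAI = Total Volume / Stand Age
MAI = 254.4 m^3/ha / 30 years
MAI = 8.48 m^3/ha/year

8.48


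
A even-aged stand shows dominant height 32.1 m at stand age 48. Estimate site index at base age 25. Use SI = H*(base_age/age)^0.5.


Formula: SI = H_dom * (base_age / age)^0.5
Age ratio = 25 / 48 = 0.52083
sqrt(age_ratio) = 0.72169
SI = 32.1 * 0.72169 = 23.2 m

23.2


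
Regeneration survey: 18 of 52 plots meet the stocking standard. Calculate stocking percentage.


Formula: Stocking % = stocked plots / total plots * 100
Stocking = 18 / 52 * 100
Stocking = 0.3462 * 100 = 34.6%

34.6


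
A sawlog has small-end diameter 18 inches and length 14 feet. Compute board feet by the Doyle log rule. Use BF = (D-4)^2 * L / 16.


Doyle: BF = (D - 4)^2 * L / 16
Adjusted diameter = 18 - 4 = 14 in
(D-4)^2 = 14^2 = 196
BF = 196 * 14 / 16 = 172 BF

172


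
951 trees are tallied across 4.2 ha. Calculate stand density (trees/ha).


Formula: Stand Density = N_trees / Area_ha
Density = 951 trees / 4.2 ha
Density = 226 trees/ha

226


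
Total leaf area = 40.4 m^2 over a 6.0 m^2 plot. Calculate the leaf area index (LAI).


Formula: LAI = total leaf area / ground area  (dimensionless)
LAI = 40.4 m^2 / 6.0 m^2
LAI = 6.73

6.73


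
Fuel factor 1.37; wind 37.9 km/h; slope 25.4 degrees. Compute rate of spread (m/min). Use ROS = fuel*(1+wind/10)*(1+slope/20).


Formula: ROS = fuel * (1 + wind/10) * (1 + slope/20)
Wind factor = 1 + 37.9/10 = 4.79
Slope factor = 1 + 25.4/20 = 2.27
ROS = 1.37 * 4.79 * 2.27 = 14.9 m/min

14.9


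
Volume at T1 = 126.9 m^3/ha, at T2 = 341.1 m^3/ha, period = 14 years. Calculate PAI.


Formula: PAI = (V_T2 - V_T1) / (T2 - T1)
Volume increment = 341.1 - 126.9 = 214.2 m^3/ha
PAI = 214.2 / 14 = 15.3 m^3/ha/year

15.3


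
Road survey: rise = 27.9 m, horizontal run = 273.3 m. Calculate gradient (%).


Formula: Gradient = rise / run * 100
Gradient = 27.9 / 273.3 * 100 = 10.2%

10.2


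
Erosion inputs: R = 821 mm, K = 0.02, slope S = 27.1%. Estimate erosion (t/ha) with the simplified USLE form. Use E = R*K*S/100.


Formula: E = R * K * S / 100  (simplified USLE)
R * K = 821 * 0.02 = 16.42
E = 16.42 * 27.1 / 100 = 4.45 t/ha

4.45


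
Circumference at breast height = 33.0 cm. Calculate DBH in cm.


Formula: DBH = C / pi
DBH = 33.0 / pi
pi = 3.14159...
DBH = 10.5 cm

10.5


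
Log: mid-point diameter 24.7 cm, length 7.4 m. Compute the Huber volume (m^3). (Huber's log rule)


Huber: V = Am * L,  Am = pi*(Dm/200)^2
Am = pi*(24.7/200)^2 = 0.047916 m^2
V = 0.047916*7.4 = 0.3546 m^3

0.3546


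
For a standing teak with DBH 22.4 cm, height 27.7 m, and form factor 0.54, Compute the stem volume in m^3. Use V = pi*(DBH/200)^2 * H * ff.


Formula: V = pi * (DBH/200)^2 * H * ff
Radius = DBH/200 = 22.4/200 = 0.112 m
Radius^2 = 0.112^2 = 0.012544 m^2
V = pi * 0.012544 * 27.7 * 0.54
V = 0.589 m^3

0.589


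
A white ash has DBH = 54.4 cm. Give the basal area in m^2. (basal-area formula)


Formula: BA = pi * (DBH/2)^2 / 10000  (cm^2 to m^2)
Radius = DBH/2 = 54.4/2 = 27.2 cm
BA = pi * 27.2^2 / 10000
   = 2324.2759 cm^2 / 10000
   = 0.2324 m^2

0.2324


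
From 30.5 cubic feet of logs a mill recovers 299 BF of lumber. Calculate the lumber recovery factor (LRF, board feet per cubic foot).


Formula: LRF = Lumber Output (BF) / Log Input (ft^3)
LRF = 299 BF / 30.5 ft^3
LRF = 9.8 BF/ft^3

9.8


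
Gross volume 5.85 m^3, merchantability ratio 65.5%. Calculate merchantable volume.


Formula: MV = V_total * (merchantable_pct / 100)
Merchantable fraction = 65.5% / 100 = 0.655
MV = 5.85 m^3 * 0.655 = 3.832 m^3

3.832


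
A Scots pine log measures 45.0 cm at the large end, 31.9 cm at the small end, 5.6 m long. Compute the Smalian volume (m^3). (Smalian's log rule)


Smalian: V = (A1 + A2)/2 * L,  A = pi*(D/200)^2
A1 = pi*(45.0/200)^2 = 0.159043 m^2
A2 = pi*(31.9/200)^2 = 0.079923 m^2
V = (0.159043+0.079923)/2*5.6 = 0.6691 m^3

0.6691


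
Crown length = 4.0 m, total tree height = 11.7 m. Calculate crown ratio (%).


Formula: Crown Ratio = (Crown Length / Total Height) * 100
CR = (4.0 m / 11.7 m) * 100
CR = 0.3419 * 100 = 34.2%

34.2


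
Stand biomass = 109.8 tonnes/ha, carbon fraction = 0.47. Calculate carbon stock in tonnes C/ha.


Formula: Carbon Stock = Biomass * Carbon Fraction
C = 109.8 t/ha * 0.47
C = 51.6 t C/ha

51.6


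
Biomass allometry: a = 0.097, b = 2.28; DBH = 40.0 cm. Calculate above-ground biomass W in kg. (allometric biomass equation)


Formula: W = a * DBH^b  (allometric power law)
DBH^b = 40.0^2.28 = 4494.6593
W = 0.097 * 4494.6593 = 436.0 kg

436.0


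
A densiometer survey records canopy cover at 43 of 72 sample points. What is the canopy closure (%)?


Formula: Canopy closure = covered points / total points * 100
Closure = 43 / 72 * 100
Closure = 0.5972 * 100 = 59.7%

59.7


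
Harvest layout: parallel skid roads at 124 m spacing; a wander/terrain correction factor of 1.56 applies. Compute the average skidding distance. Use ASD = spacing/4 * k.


Formula: ASD = (spacing / 4) * correction
Uncorrected distance = spacing / 4 = 124 / 4 = 31 m
ASD = 31 * 1.56 = 48 m

48


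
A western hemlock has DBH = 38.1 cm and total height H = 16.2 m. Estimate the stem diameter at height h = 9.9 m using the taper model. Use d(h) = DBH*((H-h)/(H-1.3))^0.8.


Taper: d(h) = DBH * ((H - h) / (H - 1.3))^0.8
Numerator = H - h = 16.2 - 9.9 = 6.3 m
Denominator = H - 1.3 = 16.2 - 1.3 = 14.9 m
Ratio = 6.3 / 14.9 = 0.42282
d = 38.1 * 0.42282^0.8 = 19.1 cm

19.1


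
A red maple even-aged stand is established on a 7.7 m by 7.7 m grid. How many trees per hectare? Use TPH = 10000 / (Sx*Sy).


Formula: TPH = 10000 m^2/ha / (spacing_x * spacing_y)
Area per tree = 7.7 m * 7.7 m = 59.29 m^2
TPH = 10000 / 59.29 = 169 trees/ha

169


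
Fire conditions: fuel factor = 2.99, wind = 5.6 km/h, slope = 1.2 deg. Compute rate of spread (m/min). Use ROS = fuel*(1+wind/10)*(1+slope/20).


Formula: ROS = fuel * (1 + wind/10) * (1 + slope/20)
Wind factor = 1 + 5.6/10 = 1.56
Slope factor = 1 + 1.2/20 = 1.06
ROS = 2.99 * 1.56 * 1.06 = 4.94 m/min

4.94


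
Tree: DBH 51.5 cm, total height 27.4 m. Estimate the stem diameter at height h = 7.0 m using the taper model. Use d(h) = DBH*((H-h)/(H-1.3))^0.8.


Taper: d(h) = DBH * ((H - h) / (H - 1.3))^0.8
Numerator = H - h = 27.4 - 7.0 = 20.4 m
Denominator = H - 1.3 = 27.4 - 1.3 = 26.1 m
Ratio = 20.4 / 26.1 = 0.78161
d = 51.5 * 0.78161^0.8 = 42.3 cm

42.3


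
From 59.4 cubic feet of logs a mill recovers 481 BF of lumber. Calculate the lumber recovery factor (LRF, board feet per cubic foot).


Formula: LRF = Lumber Output (BF) / Log Input (ft^3)
LRF = 481 BF / 59.4 ft^3
LRF = 8.1 BF/ft^3

8.1


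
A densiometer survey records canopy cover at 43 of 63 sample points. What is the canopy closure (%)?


Formula: Canopy closure = covered points / total points * 100
Closure = 43 / 63 * 100
Closure = 0.6825 * 100 = 68.3%

68.3


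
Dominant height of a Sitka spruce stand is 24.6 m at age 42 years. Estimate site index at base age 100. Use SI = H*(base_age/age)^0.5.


Formula: SI = H_dom * (base_age / age)^0.5
Age ratio = 100 / 42 = 2.38095
sqrt(age_ratio) = 1.54303
SI = 24.6 * 1.54303 = 38.0 m

38.0


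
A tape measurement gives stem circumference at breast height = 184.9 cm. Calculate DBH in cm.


Formula: DBH = C / pi
DBH = 184.9 / pi
pi = 3.14159...
DBH = 58.9 cm

58.9


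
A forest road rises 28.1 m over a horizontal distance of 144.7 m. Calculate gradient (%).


Formula: Gradient = rise / run * 100
Gradient = 28.1 / 144.7 * 100 = 19.4%

19.4


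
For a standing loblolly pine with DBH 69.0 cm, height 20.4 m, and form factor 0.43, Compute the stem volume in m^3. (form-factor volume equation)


Formula: V = pi * (DBH/200)^2 * H * ff
Radius = DBH/200 = 69.0/200 = 0.345 m
Radius^2 = 0.345^2 = 0.119025 m^2
V = pi * 0.119025 * 20.4 * 0.43
V = 3.28 m^3

3.28


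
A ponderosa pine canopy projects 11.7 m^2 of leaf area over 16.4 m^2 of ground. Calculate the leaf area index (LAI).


Formula: LAI = total leaf area / ground area  (dimensionless)
LAI = 11.7 m^2 / 16.4 m^2
LAI = 0.71

0.71


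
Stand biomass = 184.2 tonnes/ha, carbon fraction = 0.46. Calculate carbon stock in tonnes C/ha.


Formula: Carbon Stock = Biomass * Carbon Fraction
C = 184.2 t/ha * 0.46
C = 84.7 t C/ha

84.7


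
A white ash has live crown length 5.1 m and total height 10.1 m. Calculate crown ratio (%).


Formula: Crown Ratio = (Crown Length / Total Height) * 100
CR = (5.1 m / 10.1 m) * 100
CR = 0.505 * 100 = 50.5%

50.5


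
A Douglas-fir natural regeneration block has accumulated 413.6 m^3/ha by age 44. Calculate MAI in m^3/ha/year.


Formula: MAI = Total Volume / Stand Age
MAI = 413.6 m^3/ha / 44 years
MAI = 9.4 m^3/ha/year

9.4


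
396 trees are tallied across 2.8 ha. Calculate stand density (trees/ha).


Formula: Stand Density = N_trees / Area_ha
Density = 396 trees / 2.8 ha
Density = 141 trees/ha

141


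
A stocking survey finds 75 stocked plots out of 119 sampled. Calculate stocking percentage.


Formula: Stocking % = stocked plots / total plots * 100
Stocking = 75 / 119 * 100
Stocking = 0.6303 * 100 = 63.0%

63.0


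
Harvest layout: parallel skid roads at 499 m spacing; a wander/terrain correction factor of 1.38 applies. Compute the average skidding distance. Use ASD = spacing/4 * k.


Formula: ASD = (spacing / 4) * correction
Uncorrected distance = spacing / 4 = 499 / 4 = 124.75 m
ASD = 124.75 * 1.38 = 172 m

172


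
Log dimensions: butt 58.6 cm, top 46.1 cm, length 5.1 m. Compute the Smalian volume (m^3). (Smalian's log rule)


Smalian: V = (A1 + A2)/2 * L,  A = pi*(D/200)^2
A1 = pi*(58.6/200)^2 = 0.269703 m^2
A2 = pi*(46.1/200)^2 = 0.166914 m^2
V = (0.269703+0.166914)/2*5.1 = 1.1134 m^3

1.1134


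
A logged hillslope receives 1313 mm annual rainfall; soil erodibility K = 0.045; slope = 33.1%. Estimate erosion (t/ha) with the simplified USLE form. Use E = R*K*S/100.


Formula: E = R * K * S / 100  (simplified USLE)
R * K = 1313 * 0.045 = 59.085
E = 59.085 * 33.1 / 100 = 19.56 t/ha

19.56


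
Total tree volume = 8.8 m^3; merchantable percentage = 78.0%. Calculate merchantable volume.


Formula: MV = V_total * (merchantable_pct / 100)
Merchantable fraction = 78.0% / 100 = 0.78
MV = 8.8 m^3 * 0.78 = 6.864 m^3

6.864


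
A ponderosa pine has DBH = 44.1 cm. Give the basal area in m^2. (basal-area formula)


Formula: BA = pi * (DBH/2)^2 / 10000  (cm^2 to m^2)
Radius = DBH/2 = 44.1/2 = 22.05 cm
BA = pi * 22.05^2 / 10000
   = 1527.4502 cm^2 / 10000
   = 0.1527 m^2

0.1527


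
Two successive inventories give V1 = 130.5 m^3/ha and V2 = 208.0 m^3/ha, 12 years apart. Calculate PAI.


Formula: PAI = (V_T2 - V_T1) / (T2 - T1)
Volume increment = 208.0 - 130.5 = 77.5 m^3/ha
PAI = 77.5 / 12 = 6.46 m^3/ha/year

6.46


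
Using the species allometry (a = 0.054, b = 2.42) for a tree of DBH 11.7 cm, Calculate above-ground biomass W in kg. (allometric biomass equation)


Formula: W = a * DBH^b  (allometric power law)
DBH^b = 11.7^2.42 = 384.6004
W = 0.054 * 384.6004 = 20.8 kg

20.8


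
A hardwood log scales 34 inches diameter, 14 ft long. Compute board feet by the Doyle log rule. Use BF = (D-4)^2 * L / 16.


Doyle: BF = (D - 4)^2 * L / 16
Adjusted diameter = 34 - 4 = 30 in
(D-4)^2 = 30^2 = 900
BF = 900 * 14 / 16 = 788 BF

788


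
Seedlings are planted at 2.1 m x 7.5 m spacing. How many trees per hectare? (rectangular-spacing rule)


Formula: TPH = 10000 m^2/ha / (spacing_x * spacing_y)
Area per tree = 2.1 m * 7.5 m = 15.75 m^2
TPH = 10000 / 15.75 = 635 trees/ha

635


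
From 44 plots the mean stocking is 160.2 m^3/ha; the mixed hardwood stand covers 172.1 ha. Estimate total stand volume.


Formula: Total Volume = Mean Volume per ha * Total Area
Total Volume = 160.2 m^3/ha * 172.1 ha
Total Volume = 27570 m^3

27570


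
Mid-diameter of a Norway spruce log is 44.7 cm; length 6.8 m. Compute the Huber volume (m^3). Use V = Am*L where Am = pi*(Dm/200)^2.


Huber: V = Am * L,  Am = pi*(Dm/200)^2
Am = pi*(44.7/200)^2 = 0.15693 m^2
V = 0.15693*6.8 = 1.0671 m^3

1.0671


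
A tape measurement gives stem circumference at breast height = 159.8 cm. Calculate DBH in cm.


Formula: DBH = C / pi
DBH = 159.8 / pi
pi = 3.14159...
DBH = 50.9 cm

50.9


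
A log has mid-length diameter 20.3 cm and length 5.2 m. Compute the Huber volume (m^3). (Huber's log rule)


Huber: V = Am * L,  Am = pi*(Dm/200)^2
Am = pi*(20.3/200)^2 = 0.032365 m^2
V = 0.032365*5.2 = 0.1683 m^3

0.1683


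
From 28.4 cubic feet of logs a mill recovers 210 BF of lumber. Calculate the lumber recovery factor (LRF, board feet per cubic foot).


Formula: LRF = Lumber Output (BF) / Log Input (ft^3)
LRF = 210 BF / 28.4 ft^3
LRF = 7.39 BF/ft^3

7.39


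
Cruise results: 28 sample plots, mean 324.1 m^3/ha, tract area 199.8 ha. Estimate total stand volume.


Formula: Total Volume = Mean Volume per ha * Total Area
Total Volume = 324.1 m^3/ha * 199.8 ha
Total Volume = 64755 m^3

64755


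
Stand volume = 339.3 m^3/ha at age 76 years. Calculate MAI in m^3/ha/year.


Formula: MAI = Total Volume / Stand Age
MAI = 339.3 m^3/ha / 76 years
MAI = 4.46 m^3/ha/year

4.46


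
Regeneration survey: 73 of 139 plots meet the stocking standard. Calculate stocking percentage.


Formula: Stocking % = stocked plots / total plots * 100
Stocking = 73 / 139 * 100
Stocking = 0.5252 * 100 = 52.5%

52.5


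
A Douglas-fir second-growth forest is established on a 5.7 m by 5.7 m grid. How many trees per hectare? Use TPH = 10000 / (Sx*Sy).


Formula: TPH = 10000 m^2/ha / (spacing_x * spacing_y)
Area per tree = 5.7 m * 5.7 m = 32.49 m^2
TPH = 10000 / 32.49 = 308 trees/ha

308


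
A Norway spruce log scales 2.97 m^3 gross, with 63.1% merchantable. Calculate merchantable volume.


Formula: MV = V_total * (merchantable_pct / 100)
Merchantable fraction = 63.1% / 100 = 0.631
MV = 2.97 m^3 * 0.631 = 1.874 m^3

1.874


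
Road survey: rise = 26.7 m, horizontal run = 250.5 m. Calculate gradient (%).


Formula: Gradient = rise / run * 100
Gradient = 26.7 / 250.5 * 100 = 10.7%

10.7


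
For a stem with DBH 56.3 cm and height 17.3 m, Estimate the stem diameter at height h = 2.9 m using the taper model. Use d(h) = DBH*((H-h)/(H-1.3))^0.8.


Taper: d(h) = DBH * ((H - h) / (H - 1.3))^0.8
Numerator = H - h = 17.3 - 2.9 = 14.4 m
Denominator = H - 1.3 = 17.3 - 1.3 = 16.0 m
Ratio = 14.4 / 16.0 = 0.9
d = 56.3 * 0.9^0.8 = 51.7 cm

51.7


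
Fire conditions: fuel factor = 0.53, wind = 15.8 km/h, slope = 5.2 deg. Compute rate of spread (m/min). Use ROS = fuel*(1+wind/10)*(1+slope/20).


Formula: ROS = fuel * (1 + wind/10) * (1 + slope/20)
Wind factor = 1 + 15.8/10 = 2.58
Slope factor = 1 + 5.2/20 = 1.26
ROS = 0.53 * 2.58 * 1.26 = 1.72 m/min

1.72


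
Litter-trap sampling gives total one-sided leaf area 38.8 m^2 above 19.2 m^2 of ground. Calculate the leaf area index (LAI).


Formula: LAI = total leaf area / ground area  (dimensionless)
LAI = 38.8 m^2 / 19.2 m^2
LAI = 2.02

2.02


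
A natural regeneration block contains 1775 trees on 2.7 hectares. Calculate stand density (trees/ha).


Formula: Stand Density = N_trees / Area_ha
Density = 1775 trees / 2.7 ha
Density = 657 trees/ha

657


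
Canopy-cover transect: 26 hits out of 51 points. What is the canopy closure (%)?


Formula: Canopy closure = covered points / total points * 100
Closure = 26 / 51 * 100
Closure = 0.5098 * 100 = 51.0%

51.0


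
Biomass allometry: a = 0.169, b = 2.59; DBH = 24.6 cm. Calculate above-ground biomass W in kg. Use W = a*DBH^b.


Formula: W = a * DBH^b  (allometric power law)
DBH^b = 24.6^2.59 = 4004.2569
W = 0.169 * 4004.2569 = 676.7 kg

676.7


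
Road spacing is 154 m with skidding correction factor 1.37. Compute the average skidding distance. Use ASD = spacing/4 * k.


Formula: ASD = (spacing / 4) * correction
Uncorrected distance = spacing / 4 = 154 / 4 = 38.5 m
ASD = 38.5 * 1.37 = 53 m

53


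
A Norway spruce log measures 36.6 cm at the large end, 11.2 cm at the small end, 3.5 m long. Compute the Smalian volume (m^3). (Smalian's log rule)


Smalian: V = (A1 + A2)/2 * L,  A = pi*(D/200)^2
A1 = pi*(36.6/200)^2 = 0.105209 m^2
A2 = pi*(11.2/200)^2 = 0.009852 m^2
V = (0.105209+0.009852)/2*3.5 = 0.2014 m^3

0.2014


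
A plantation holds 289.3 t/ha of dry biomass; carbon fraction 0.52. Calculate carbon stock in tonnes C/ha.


Formula: Carbon Stock = Biomass * Carbon Fraction
C = 289.3 t/ha * 0.52
C = 150.4 t C/ha

150.4


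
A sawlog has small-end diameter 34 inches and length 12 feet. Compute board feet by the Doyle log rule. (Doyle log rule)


Doyle: BF = (D - 4)^2 * L / 16
Adjusted diameter = 34 - 4 = 30 in
(D-4)^2 = 30^2 = 900
BF = 900 * 12 / 16 = 675 BF

675


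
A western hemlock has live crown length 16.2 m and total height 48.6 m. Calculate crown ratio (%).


Formula: Crown Ratio = (Crown Length / Total Height) * 100
CR = (16.2 m / 48.6 m) * 100
CR = 0.3333 * 100 = 33.3%

33.3


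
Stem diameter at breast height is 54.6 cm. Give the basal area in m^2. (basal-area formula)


Formula: BA = pi * (DBH/2)^2 / 10000  (cm^2 to m^2)
Radius = DBH/2 = 54.6/2 = 27.3 cm
BA = pi * 27.3^2 / 10000
   = 2341.3976 cm^2 / 10000
   = 0.2341 m^2

0.2341


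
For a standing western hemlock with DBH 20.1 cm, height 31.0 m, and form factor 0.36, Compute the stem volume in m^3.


Formula: V = pi * (DBH/200)^2 * H * ff
Radius = DBH/200 = 20.1/200 = 0.1005 m
Radius^2 = 0.1005^2 = 0.01010025 m^2
V = pi * 0.01010025 * 31.0 * 0.36
V = 0.354 m^3

0.354


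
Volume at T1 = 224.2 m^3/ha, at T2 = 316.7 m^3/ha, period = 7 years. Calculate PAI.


Formula: PAI = (V_T2 - V_T1) / (T2 - T1)
Volume increment = 316.7 - 224.2 = 92.5 m^3/ha
PAI = 92.5 / 7 = 13.21 m^3/ha/year

13.21


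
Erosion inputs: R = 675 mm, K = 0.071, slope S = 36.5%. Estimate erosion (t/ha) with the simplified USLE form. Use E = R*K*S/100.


Formula: E = R * K * S / 100  (simplified USLE)
R * K = 675 * 0.071 = 47.925
E = 47.925 * 36.5 / 100 = 17.49 t/ha

17.49


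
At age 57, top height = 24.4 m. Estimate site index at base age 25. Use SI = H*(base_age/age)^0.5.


Formula: SI = H_dom * (base_age / age)^0.5
Age ratio = 25 / 57 = 0.4386
sqrt(age_ratio) = 0.66227
SI = 24.4 * 0.66227 = 16.2 m

16.2


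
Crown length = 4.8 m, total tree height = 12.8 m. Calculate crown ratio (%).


Formula: Crown Ratio = (Crown Length / Total Height) * 100
CR = (4.8 m / 12.8 m) * 100
CR = 0.375 * 100 = 37.5%

37.5


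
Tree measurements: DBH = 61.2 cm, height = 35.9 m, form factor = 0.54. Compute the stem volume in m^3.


Formula: V = pi * (DBH/200)^2 * H * ff
Radius = DBH/200 = 61.2/200 = 0.306 m
Radius^2 = 0.306^2 = 0.093636 m^2
V = pi * 0.093636 * 35.9 * 0.54
V = 5.703 m^3

5.703


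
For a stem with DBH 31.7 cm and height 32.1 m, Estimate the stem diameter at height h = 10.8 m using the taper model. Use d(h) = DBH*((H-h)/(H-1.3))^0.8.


Taper: d(h) = DBH * ((H - h) / (H - 1.3))^0.8
Numerator = H - h = 32.1 - 10.8 = 21.3 m
Denominator = H - 1.3 = 32.1 - 1.3 = 30.8 m
Ratio = 21.3 / 30.8 = 0.69156
d = 31.7 * 0.69156^0.8 = 23.6 cm

23.6


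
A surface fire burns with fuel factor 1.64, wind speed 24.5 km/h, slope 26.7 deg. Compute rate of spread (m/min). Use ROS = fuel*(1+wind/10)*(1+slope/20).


Formula: ROS = fuel * (1 + wind/10) * (1 + slope/20)
Wind factor = 1 + 24.5/10 = 3.45
Slope factor = 1 + 26.7/20 = 2.335
ROS = 1.64 * 3.45 * 2.335 = 13.21 m/min

13.21


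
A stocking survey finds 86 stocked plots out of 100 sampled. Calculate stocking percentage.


Formula: Stocking % = stocked plots / total plots * 100
Stocking = 86 / 100 * 100
Stocking = 0.86 * 100 = 86.0%

86.0


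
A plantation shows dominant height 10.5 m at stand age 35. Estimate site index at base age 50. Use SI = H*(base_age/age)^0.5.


Formula: SI = H_dom * (base_age / age)^0.5
Age ratio = 50 / 35 = 1.42857
sqrt(age_ratio) = 1.19523
SI = 10.5 * 1.19523 = 12.5 m

12.5


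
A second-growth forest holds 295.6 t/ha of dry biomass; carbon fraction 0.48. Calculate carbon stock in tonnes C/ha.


Formula: Carbon Stock = Biomass * Carbon Fraction
C = 295.6 t/ha * 0.48
C = 141.9 t C/ha

141.9


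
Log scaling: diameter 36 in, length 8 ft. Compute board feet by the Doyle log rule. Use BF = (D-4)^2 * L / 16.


Doyle: BF = (D - 4)^2 * L / 16
Adjusted diameter = 36 - 4 = 32 in
(D-4)^2 = 32^2 = 1024
BF = 1024 * 8 / 16 = 512 BF

512


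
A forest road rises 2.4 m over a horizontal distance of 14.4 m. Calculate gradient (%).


Formula: Gradient = rise / run * 100
Gradient = 2.4 / 14.4 * 100 = 16.7%

16.7


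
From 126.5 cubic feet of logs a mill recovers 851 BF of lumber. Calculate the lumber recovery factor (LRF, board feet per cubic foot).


Formula: LRF = Lumber Output (BF) / Log Input (ft^3)
LRF = 851 BF / 126.5 ft^3
LRF = 6.73 BF/ft^3

6.73


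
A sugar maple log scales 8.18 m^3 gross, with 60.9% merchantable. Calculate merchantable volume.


Formula: MV = V_total * (merchantable_pct / 100)
Merchantable fraction = 60.9% / 100 = 0.609
MV = 8.18 m^3 * 0.609 = 4.982 m^3

4.982


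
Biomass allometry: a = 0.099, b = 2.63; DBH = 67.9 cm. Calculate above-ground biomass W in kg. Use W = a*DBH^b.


Formula: W = a * DBH^b  (allometric power law)
DBH^b = 67.9^2.63 = 65738.1543
W = 0.099 * 65738.1543 = 6508.1 kg

6508.1


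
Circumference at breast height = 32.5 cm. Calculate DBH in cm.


Formula: DBH = C / pi
DBH = 32.5 / pi
pi = 3.14159...
DBH = 10.3 cm

10.3


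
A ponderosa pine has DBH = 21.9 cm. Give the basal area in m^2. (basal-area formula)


Formula: BA = pi * (DBH/2)^2 / 10000  (cm^2 to m^2)
Radius = DBH/2 = 21.9/2 = 10.95 cm
BA = pi * 10.95^2 / 10000
   = 376.6848 cm^2 / 10000
   = 0.0377 m^2

0.0377


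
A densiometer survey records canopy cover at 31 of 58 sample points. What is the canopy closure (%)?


Formula: Canopy closure = covered points / total points * 100
Closure = 31 / 58 * 100
Closure = 0.5345 * 100 = 53.4%

53.4


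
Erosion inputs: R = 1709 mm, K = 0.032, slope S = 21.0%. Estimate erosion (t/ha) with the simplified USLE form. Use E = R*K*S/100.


Formula: E = R * K * S / 100  (simplified USLE)
R * K = 1709 * 0.032 = 54.688
E = 54.688 * 21.0 / 100 = 11.48 t/ha

11.48


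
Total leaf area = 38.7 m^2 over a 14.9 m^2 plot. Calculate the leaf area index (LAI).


Formula: LAI = total leaf area / ground area  (dimensionless)
LAI = 38.7 m^2 / 14.9 m^2
LAI = 2.6

2.6


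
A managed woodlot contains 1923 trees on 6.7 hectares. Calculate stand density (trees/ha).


Formula: Stand Density = N_trees / Area_ha
Density = 1923 trees / 6.7 ha
Density = 287 trees/ha

287


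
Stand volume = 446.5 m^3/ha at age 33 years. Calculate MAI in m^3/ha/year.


Formula: MAI = Total Volume / Stand Age
MAI = 446.5 m^3/ha / 33 years
MAI = 13.53 m^3/ha/year

13.53


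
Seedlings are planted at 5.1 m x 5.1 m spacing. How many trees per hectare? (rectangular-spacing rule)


Formula: TPH = 10000 m^2/ha / (spacing_x * spacing_y)
Area per tree = 5.1 m * 5.1 m = 26.01 m^2
TPH = 10000 / 26.01 = 384 trees/ha

384


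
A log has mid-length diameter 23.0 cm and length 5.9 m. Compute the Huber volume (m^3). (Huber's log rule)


Huber: V = Am * L,  Am = pi*(Dm/200)^2
Am = pi*(23.0/200)^2 = 0.041548 m^2
V = 0.041548*5.9 = 0.2451 m^3

0.2451


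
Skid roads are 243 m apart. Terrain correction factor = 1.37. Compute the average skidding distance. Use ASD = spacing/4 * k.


Formula: ASD = (spacing / 4) * correction
Uncorrected distance = spacing / 4 = 243 / 4 = 60.75 m
ASD = 60.75 * 1.37 = 83 m

83


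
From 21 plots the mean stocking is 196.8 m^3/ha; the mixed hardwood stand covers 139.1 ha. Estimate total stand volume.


Formula: Total Volume = Mean Volume per ha * Total Area
Total Volume = 196.8 m^3/ha * 139.1 ha
Total Volume = 27375 m^3

27375


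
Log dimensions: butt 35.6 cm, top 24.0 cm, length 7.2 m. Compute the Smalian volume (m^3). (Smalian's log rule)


Smalian: V = (A1 + A2)/2 * L,  A = pi*(D/200)^2
A1 = pi*(35.6/200)^2 = 0.099538 m^2
A2 = pi*(24.0/200)^2 = 0.045239 m^2
V = (0.099538+0.045239)/2*7.2 = 0.5212 m^3

0.5212


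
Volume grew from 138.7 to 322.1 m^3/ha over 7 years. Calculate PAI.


Formula: PAI = (V_T2 - V_T1) / (T2 - T1)
Volume increment = 322.1 - 138.7 = 183.4 m^3/ha
PAI = 183.4 / 7 = 26.2 m^3/ha/year

26.2


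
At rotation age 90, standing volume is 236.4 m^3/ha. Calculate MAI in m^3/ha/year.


Formula: MAI = Total Volume / Stand Age
MAI = 236.4 m^3/ha / 90 years
MAI = 2.63 m^3/ha/year

2.63


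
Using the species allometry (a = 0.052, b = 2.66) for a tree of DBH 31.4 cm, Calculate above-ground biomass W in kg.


Formula: W = a * DBH^b  (allometric power law)
DBH^b = 31.4^2.66 = 9590.3148
W = 0.052 * 9590.3148 = 498.7 kg

498.7


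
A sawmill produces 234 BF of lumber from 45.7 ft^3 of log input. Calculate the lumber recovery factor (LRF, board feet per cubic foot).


Formula: LRF = Lumber Output (BF) / Log Input (ft^3)
LRF = 234 BF / 45.7 ft^3
LRF = 5.12 BF/ft^3

5.12


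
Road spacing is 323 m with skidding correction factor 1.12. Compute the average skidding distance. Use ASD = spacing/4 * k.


Formula: ASD = (spacing / 4) * correction
Uncorrected distance = spacing / 4 = 323 / 4 = 80.75 m
ASD = 80.75 * 1.12 = 90 m

90


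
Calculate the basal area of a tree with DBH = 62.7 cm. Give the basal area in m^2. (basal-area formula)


Formula: BA = pi * (DBH/2)^2 / 10000  (cm^2 to m^2)
Radius = DBH/2 = 62.7/2 = 31.35 cm
BA = pi * 31.35^2 / 10000
   = 3087.6279 cm^2 / 10000
   = 0.3088 m^2

0.3088


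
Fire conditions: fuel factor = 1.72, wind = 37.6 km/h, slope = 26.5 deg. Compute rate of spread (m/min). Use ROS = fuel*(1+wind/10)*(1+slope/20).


Formula: ROS = fuel * (1 + wind/10) * (1 + slope/20)
Wind factor = 1 + 37.6/10 = 4.76
Slope factor = 1 + 26.5/20 = 2.325
ROS = 1.72 * 4.76 * 2.325 = 19.04 m/min

19.04


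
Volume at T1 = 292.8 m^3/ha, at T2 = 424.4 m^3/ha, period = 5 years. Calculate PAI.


Formula: PAI = (V_T2 - V_T1) / (T2 - T1)
Volume increment = 424.4 - 292.8 = 131.6 m^3/ha
PAI = 131.6 / 5 = 26.32 m^3/ha/year

26.32


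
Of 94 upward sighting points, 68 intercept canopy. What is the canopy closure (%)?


Formula: Canopy closure = covered points / total points * 100
Closure = 68 / 94 * 100
Closure = 0.7234 * 100 = 72.3%

72.3


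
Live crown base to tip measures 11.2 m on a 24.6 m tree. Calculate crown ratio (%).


Formula: Crown Ratio = (Crown Length / Total Height) * 100
CR = (11.2 m / 24.6 m) * 100
CR = 0.4553 * 100 = 45.5%

45.5


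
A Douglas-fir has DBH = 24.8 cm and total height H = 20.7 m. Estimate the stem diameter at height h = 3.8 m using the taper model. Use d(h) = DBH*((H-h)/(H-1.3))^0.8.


Taper: d(h) = DBH * ((H - h) / (H - 1.3))^0.8
Numerator = H - h = 20.7 - 3.8 = 16.9 m
Denominator = H - 1.3 = 20.7 - 1.3 = 19.4 m
Ratio = 16.9 / 19.4 = 0.87113
d = 24.8 * 0.87113^0.8 = 22.2 cm

22.2


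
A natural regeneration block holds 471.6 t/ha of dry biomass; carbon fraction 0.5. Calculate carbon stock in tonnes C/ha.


Formula: Carbon Stock = Biomass * Carbon Fraction
C = 471.6 t/ha * 0.5
C = 235.8 t C/ha

235.8
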